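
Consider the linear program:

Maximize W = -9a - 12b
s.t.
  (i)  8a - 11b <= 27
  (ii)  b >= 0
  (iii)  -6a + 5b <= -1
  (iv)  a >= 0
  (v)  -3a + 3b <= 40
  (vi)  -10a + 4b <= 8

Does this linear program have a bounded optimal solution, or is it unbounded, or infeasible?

Vertices and W = -9a - 12b:
  (27/8, 0) → W = -243/8
  (1/6, 0) → W = -3/2
  (203/3, 81) → W = -1581
The feasible region has finitely many vertices and no improving ray; the maximum is -3/2 at (1/6, 0).

bounded optimum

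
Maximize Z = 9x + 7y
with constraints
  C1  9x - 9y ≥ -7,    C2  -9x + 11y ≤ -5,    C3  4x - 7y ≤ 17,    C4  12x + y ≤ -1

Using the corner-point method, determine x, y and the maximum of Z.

x = -2/47, y = -23/47, maximum Z = -179/47

Extreme points and Z = 9x + 7y:
  (-61/9, -6) → Z = -103
  (-202/27, -181/27) → Z = -3085/27
  (-2/47, -23/47) → Z = -179/47
  (5/44, -26/11) → Z = -683/44

The optimum lies where -9x + 11y = -5 and 12x + y = -1.
Solving simultaneously gives x = -2/47, y = -23/47.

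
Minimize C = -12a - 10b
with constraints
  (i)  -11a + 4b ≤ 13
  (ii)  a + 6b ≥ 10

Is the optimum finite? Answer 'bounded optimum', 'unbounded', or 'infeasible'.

From the feasible point (-19/35, 123/70), moving in the direction (4, 11) keeps every constraint satisfied while C decreases without bound.

unbounded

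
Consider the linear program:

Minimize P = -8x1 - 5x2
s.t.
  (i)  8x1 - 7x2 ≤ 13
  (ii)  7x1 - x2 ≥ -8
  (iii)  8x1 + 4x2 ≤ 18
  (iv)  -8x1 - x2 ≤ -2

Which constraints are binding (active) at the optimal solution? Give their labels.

Vertices and P = -8x1 - 5x2:
  (89/44, 5/11) → P = -203/11
  (27/64, -11/8) → P = 7/2
  (-7/18, 95/18) → P = -419/18
  (-2/5, 26/5) → P = -114/5

The minimum is at (-7/18, 95/18). Substituting into each constraint, equality holds for (ii) and (iii); the remaining constraints have slack.

(ii) and (iii)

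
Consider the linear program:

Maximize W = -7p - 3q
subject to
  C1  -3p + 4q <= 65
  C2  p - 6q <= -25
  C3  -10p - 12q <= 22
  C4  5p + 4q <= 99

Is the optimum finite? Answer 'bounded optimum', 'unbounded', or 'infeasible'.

Vertices and W = -7p - 3q:
  (-217/19, 146/19) → W = 1081/19
  (17/4, 311/16) → W = -1409/16
  (-6, 19/6) → W = 65/2
  (247/17, 112/17) → W = -2065/17
The feasible region has finitely many vertices and no improving ray; the maximum is 1081/19 at (-217/19, 146/19).

bounded optimum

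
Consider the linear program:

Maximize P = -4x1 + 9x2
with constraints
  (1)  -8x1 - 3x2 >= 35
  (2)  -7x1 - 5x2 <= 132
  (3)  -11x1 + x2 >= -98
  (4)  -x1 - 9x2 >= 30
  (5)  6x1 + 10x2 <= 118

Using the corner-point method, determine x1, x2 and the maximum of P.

x1 = -519/29, x2 = -39/29, maximum P = 1725/29

Feasible corners and P = -4x1 + 9x2:
  (259/41, -1169/41) → P = -11557/41
  (-75/23, -205/69) → P = -315/23
  (179/31, -1069/31) → P = -10337/31
  (-519/29, -39/29) → P = 1725/29

At the optimal vertex, -7x1 - 5x2 = 132 and -x1 - 9x2 = 30.
Solving simultaneously gives x1 = -519/29, x2 = -39/29.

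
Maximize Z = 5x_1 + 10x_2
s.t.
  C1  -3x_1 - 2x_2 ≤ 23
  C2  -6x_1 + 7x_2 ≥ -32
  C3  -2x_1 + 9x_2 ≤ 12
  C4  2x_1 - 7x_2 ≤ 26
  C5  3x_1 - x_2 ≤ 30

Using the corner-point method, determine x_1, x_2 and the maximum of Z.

x_1 = 93/10, x_2 = 17/5, maximum Z = 161/2

Feasible corners and Z = 5x_1 + 10x_2:
  (-231/31, -10/31) → Z = -1255/31
  (-109/25, -124/25) → Z = -357/5
  (93/10, 17/5) → Z = 161/2
  (3/2, -23/7) → Z = -355/14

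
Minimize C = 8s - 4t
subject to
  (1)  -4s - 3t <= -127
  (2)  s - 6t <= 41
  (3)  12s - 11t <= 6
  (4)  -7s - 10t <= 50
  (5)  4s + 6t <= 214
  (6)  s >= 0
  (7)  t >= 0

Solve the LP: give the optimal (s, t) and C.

Vertices and C = 8s - 4t:
  (283/16, 75/4) → C = 133/2
  (10, 29) → C = -36
  (1195/58, 636/29) → C = 2236/29

s = 10, t = 29, minimum C = -36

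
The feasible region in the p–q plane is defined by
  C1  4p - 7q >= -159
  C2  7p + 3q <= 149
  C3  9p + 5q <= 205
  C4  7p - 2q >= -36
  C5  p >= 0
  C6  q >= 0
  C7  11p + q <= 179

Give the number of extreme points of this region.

Of the 21 pairwise boundary intersections, those satisfying every inequality are:
  (640/83, 2251/83)
  (66/41, 969/41)
  (15, 14)
  (0, 18)
  (0, 0)
  (179/11, 0)

6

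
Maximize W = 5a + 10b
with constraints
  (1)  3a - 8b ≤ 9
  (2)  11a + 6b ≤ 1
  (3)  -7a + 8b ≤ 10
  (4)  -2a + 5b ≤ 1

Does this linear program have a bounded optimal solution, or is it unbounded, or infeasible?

bounded optimum

Extreme points and W = 5a + 10b:
  (31/53, -48/53) → W = -325/53
  (-19/4, -93/32) → W = -845/16
  (-1/67, 13/67) → W = 125/67
  (-42/19, -13/19) → W = -340/19
The feasible region has finitely many vertices and no improving ray; the maximum is 125/67 at (-1/67, 13/67).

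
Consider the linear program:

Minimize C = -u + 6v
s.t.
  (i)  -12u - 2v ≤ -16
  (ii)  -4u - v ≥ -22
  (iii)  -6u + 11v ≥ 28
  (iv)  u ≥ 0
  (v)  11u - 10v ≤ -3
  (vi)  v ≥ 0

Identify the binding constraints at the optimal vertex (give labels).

Feasible corners and C = -u + 6v:
  (5/6, 3) → C = 103/6
  (0, 8) → C = 48
  (0, 22) → C = 132
  (217/51, 254/51) → C = 1307/51
  (247/61, 290/61) → C = 1493/61

The minimum is at (5/6, 3). Substituting into each constraint, equality holds for (i) and (iii); the remaining constraints have slack.

(i) and (iii)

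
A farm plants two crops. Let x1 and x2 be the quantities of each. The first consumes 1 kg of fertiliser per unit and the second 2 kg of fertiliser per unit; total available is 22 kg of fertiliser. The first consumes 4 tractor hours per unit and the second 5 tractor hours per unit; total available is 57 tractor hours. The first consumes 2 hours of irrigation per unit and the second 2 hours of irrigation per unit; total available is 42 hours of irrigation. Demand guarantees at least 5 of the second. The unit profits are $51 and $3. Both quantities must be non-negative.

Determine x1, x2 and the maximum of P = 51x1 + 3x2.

Vertices and P = 51x1 + 3x2:
  (0, 11) → P = 33
  (0, 5) → P = 15
  (4/3, 31/3) → P = 99
  (8, 5) → P = 423

At the optimal vertex, 4x1 + 5x2 = 57 and x2 = 5.
Solving simultaneously gives x1 = 8, x2 = 5.

x1 = 8, x2 = 5, maximum P = 423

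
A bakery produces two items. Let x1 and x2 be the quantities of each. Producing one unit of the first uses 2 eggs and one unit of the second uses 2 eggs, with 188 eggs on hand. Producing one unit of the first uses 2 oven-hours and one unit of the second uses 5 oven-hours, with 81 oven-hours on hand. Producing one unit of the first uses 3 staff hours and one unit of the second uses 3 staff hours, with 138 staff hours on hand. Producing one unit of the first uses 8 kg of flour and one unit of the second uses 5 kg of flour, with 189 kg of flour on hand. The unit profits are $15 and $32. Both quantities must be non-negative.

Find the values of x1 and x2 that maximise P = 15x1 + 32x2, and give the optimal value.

x1 = 18, x2 = 9, maximum P = 558

The optimum lies where 2x1 + 5x2 = 81 and 8x1 + 5x2 = 189.
Solving simultaneously gives x1 = 18, x2 = 9.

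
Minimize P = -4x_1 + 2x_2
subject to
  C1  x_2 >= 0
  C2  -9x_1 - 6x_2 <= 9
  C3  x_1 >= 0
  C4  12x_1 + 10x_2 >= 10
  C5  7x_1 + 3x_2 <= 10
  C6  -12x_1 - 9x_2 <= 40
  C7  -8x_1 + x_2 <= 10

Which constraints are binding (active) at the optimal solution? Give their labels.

Corner points and P = -4x_1 + 2x_2:
  (5/6, 0) → P = -10/3
  (10/7, 0) → P = -40/7
  (0, 1) → P = 2
  (0, 10/3) → P = 20/3

The minimum is at (10/7, 0). Substituting into each constraint, equality holds for C1 and C5; the remaining constraints have slack.

C1 and C5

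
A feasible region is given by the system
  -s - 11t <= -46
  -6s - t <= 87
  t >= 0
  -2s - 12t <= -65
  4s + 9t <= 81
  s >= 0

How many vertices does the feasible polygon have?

The feasible vertices (each the meet of two boundaries and inside every other half-plane) are:
  (129/10, 49/15)
  (0, 65/12)
  (0, 9)

3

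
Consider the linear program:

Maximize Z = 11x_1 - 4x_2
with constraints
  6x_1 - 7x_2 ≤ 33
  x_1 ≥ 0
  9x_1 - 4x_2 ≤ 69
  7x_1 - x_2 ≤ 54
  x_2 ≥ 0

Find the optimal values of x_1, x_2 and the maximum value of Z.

Extreme points and Z = 11x_1 - 4x_2:
  (345/43, 93/43) → Z = 3423/43
  (11/2, 0) → Z = 121/2
  (0, 0) → Z = 0
The feasible region is unbounded (it extends along (0, 1), (1, 7)), but Z strictly decreases along every unbounded feasible direction, so there is no improving ray and the maximum is attained at a vertex.

x_1 = 345/43, x_2 = 93/43, maximum Z = 3423/43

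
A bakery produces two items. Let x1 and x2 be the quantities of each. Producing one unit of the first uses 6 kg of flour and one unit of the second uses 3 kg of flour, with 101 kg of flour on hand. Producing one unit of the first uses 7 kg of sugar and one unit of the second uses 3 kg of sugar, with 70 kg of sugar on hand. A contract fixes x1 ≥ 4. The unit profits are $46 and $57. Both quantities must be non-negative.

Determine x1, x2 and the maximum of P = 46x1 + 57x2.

x1 = 4, x2 = 14, maximum P = 982

Vertices and P = 46x1 + 57x2:
  (10, 0) → P = 460
  (4, 0) → P = 184
  (4, 14) → P = 982

The binding constraints are 7x1 + 3x2 = 70 and x1 = 4.
Solving simultaneously gives x1 = 4, x2 = 14.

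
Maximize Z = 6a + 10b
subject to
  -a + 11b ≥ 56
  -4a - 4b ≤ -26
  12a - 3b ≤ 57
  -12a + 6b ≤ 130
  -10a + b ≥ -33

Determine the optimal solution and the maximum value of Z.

a = 41/6, b = 106/3, maximum Z = 1183/3

Vertices and Z = 6a + 10b:
  (31/24, 125/24) → Z = 359/6
  (419/109, 593/109) → Z = 8444/109
  (-91/18, 104/9) → Z = 767/9
  (41/6, 106/3) → Z = 1183/3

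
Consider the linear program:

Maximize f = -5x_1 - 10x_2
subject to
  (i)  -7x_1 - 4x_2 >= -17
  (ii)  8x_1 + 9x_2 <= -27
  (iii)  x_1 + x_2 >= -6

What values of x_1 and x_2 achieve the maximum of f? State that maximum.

x_1 = 41/3, x_2 = -59/3, maximum f = 385/3

Vertices and f = -5x_1 - 10x_2:
  (261/31, -325/31) → f = 1945/31
  (41/3, -59/3) → f = 385/3
  (-27, 21) → f = -75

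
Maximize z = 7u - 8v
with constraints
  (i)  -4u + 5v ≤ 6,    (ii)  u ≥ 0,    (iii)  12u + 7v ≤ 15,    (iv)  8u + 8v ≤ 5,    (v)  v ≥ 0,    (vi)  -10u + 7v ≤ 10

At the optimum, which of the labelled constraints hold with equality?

(iv) and (v)

Vertices and z = 7u - 8v:
  (0, 5/8) → z = -5
  (0, 0) → z = 0
  (5/8, 0) → z = 35/8

The maximum is at (5/8, 0). Substituting into each constraint, equality holds for (iv) and (v); the remaining constraints have slack.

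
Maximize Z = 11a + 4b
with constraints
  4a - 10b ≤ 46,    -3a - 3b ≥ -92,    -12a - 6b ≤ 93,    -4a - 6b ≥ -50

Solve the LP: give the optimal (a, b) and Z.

a = 97/8, b = 1/4, maximum Z = 1075/8

Feasible corners and Z = 11a + 4b:
  (-109/24, -77/12) → Z = -605/8
  (97/8, 1/4) → Z = 1075/8
  (-143/8, 81/4) → Z = -925/8

The binding constraints are 4a - 10b = 46 and -4a - 6b = -50.
Solving simultaneously gives a = 97/8, b = 1/4.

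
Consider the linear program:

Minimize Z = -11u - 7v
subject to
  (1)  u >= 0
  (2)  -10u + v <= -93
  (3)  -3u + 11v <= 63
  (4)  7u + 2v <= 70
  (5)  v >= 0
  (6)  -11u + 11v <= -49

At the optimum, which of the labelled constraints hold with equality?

Corner points and Z = -11u - 7v:
  (256/27, 49/27) → Z = -117
  (93/10, 0) → Z = -1023/10
  (10, 0) → Z = -110

The minimum is at (256/27, 49/27). Substituting into each constraint, equality holds for (2) and (4); the remaining constraints have slack.

(2) and (4)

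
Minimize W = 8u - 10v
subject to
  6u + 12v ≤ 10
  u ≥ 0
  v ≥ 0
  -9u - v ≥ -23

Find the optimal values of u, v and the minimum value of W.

Vertices and W = 8u - 10v:
  (0, 5/6) → W = -25/3
  (5/3, 0) → W = 40/3
  (0, 0) → W = 0

The binding constraints are 6u + 12v = 10 and u = 0.
Solving simultaneously gives u = 0, v = 5/6.

u = 0, v = 5/6, minimum W = -25/3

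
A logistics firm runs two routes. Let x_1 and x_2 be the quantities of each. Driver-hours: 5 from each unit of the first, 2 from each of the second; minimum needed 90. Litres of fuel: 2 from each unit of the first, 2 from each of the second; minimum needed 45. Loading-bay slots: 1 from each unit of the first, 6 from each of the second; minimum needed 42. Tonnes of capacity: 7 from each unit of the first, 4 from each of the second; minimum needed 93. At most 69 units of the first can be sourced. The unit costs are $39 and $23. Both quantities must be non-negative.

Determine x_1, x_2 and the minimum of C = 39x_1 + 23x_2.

The feasible region is unbounded (it extends along (0, 1)), but C strictly increases along every unbounded feasible direction, so there is no improving ray and the minimum is attained at a vertex.

The optimum lies where 5x_1 + 2x_2 = 90 and 2x_1 + 2x_2 = 45.
Solving simultaneously gives x_1 = 15, x_2 = 15/2.

x_1 = 15, x_2 = 15/2, minimum C = 1515/2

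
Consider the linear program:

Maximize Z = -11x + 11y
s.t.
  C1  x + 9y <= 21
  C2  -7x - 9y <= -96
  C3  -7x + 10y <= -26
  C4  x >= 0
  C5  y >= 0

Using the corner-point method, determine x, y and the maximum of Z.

x = 25/2, y = 17/18, maximum Z = -1144/9

Feasible corners and Z = -11x + 11y:
  (25/2, 17/18) → Z = -1144/9
  (21, 0) → Z = -231
  (96/7, 0) → Z = -1056/7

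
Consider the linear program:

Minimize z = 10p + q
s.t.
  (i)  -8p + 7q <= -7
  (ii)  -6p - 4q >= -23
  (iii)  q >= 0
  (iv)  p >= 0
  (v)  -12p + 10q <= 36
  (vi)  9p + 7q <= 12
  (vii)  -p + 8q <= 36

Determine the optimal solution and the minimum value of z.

Vertices and z = 10p + q:
  (7/8, 0) → z = 35/4
  (19/17, 33/119) → z = 1363/119
  (4/3, 0) → z = 40/3

p = 7/8, q = 0, minimum z = 35/4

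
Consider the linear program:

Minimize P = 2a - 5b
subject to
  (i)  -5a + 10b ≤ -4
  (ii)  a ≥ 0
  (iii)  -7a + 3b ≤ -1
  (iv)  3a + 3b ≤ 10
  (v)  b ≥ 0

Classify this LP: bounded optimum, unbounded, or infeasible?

bounded optimum

Extreme points and P = 2a - 5b:
  (112/45, 38/45) → P = 34/45
  (4/5, 0) → P = 8/5
  (10/3, 0) → P = 20/3
The feasible region has finitely many vertices and no improving ray; the minimum is 34/45 at (112/45, 38/45).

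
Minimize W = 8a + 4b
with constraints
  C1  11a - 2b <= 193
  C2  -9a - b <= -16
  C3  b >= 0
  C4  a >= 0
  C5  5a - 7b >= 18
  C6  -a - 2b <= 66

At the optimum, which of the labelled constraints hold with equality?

Feasible corners and W = 8a + 4b:
  (193/11, 0) → W = 1544/11
  (1315/67, 767/67) → W = 13588/67
  (18/5, 0) → W = 144/5

The minimum is at (18/5, 0). Substituting into each constraint, equality holds for C3 and C5; the remaining constraints have slack.

C3 and C5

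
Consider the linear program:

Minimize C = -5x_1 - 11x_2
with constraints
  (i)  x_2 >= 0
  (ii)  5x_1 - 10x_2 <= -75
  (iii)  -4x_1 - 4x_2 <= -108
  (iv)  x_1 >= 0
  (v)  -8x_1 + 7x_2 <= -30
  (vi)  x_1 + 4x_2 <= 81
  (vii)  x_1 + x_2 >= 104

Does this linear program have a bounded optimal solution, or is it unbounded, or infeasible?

infeasible

The boundaries 5x_1 - 10x_2 = -75 and x_1 + x_2 = 104 meet at (193/3, 119/3), but that point violates x_1 + 4x_2 ≤ 81. Every candidate vertex is excluded by some other constraint, so the feasible region is empty.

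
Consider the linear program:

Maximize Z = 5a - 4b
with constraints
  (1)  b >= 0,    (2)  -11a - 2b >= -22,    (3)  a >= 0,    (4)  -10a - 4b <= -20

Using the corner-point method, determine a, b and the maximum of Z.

a = 2, b = 0, maximum Z = 10

The binding constraints are b = 0 and -11a - 2b = -22.
Solving simultaneously gives a = 2, b = 0.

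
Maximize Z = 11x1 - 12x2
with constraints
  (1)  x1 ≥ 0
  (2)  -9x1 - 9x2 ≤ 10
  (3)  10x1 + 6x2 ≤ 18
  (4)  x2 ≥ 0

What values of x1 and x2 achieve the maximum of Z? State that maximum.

Feasible corners and Z = 11x1 - 12x2:
  (0, 3) → Z = -36
  (0, 0) → Z = 0
  (9/5, 0) → Z = 99/5

The binding constraints are 10x1 + 6x2 = 18 and x2 = 0.
Solving simultaneously gives x1 = 9/5, x2 = 0.

x1 = 9/5, x2 = 0, maximum Z = 99/5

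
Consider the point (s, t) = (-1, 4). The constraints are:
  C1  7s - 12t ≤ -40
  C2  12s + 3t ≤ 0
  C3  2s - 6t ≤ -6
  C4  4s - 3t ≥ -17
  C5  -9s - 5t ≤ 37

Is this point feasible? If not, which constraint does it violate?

feasible

C1: -55 ≤ -40 ✓
C2: 0 ≤ 0 ✓
C3: -26 ≤ -6 ✓
C4: -16 ≥ -17 ✓
C5: -11 ≤ 37 ✓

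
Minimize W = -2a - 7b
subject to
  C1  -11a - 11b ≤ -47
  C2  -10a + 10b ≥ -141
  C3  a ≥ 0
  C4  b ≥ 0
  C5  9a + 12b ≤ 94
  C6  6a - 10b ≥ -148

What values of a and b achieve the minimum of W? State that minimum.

a = 0, b = 47/6, minimum W = -329/6

Corner points and W = -2a - 7b:
  (0, 47/11) → W = -329/11
  (47/11, 0) → W = -94/11
  (0, 47/6) → W = -329/6
  (94/9, 0) → W = -188/9

The binding constraints are a = 0 and 9a + 12b = 94.
Solving simultaneously gives a = 0, b = 47/6.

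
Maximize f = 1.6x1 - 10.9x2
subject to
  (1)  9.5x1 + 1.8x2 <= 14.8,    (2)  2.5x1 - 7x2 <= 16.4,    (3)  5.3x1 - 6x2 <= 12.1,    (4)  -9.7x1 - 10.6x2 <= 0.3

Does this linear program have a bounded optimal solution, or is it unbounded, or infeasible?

bounded optimum

Feasible corners and f = 1.6x1 - 10.9x2:
  (1843/1109, -1217/2218) → f = 191629/22180
  (6323/5719, -5948/5719) → f = 74950/5719
The feasible region has finitely many vertices and no improving ray; the maximum is 74950/5719 at (6323/5719, -5948/5719).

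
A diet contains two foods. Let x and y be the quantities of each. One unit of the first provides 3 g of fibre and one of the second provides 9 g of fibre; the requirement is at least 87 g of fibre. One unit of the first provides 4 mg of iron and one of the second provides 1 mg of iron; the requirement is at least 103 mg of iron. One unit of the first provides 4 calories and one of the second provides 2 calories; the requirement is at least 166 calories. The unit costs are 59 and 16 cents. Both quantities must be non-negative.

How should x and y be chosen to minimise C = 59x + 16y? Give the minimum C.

Corner points and C = 59x + 16y:
  (0, 103) → C = 1648
  (83/2, 0) → C = 4897/2
  (10, 63) → C = 1598
The feasible region is unbounded (it extends along (0, 1), (1, 0)), but C strictly increases along every unbounded feasible direction, so there is no improving ray and the minimum is attained at a vertex.

At the optimal vertex, 4x + y = 103 and 4x + 2y = 166.
Solving simultaneously gives x = 10, y = 63.

x = 10, y = 63, minimum C = 1598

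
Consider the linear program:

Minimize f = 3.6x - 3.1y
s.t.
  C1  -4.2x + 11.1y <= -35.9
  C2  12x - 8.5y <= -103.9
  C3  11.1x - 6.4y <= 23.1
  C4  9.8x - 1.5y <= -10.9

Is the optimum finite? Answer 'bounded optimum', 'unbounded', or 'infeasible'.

From the feasible point (-72922/4875, -14453/1625), moving in the direction (-11.1, -4.2) keeps every constraint satisfied while f decreases without bound.

unbounded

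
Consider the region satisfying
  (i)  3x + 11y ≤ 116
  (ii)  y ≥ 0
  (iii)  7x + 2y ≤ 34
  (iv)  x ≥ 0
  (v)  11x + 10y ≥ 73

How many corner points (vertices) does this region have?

4

Intersecting each pair of boundary lines and keeping only the points that satisfy every inequality leaves:
  (2, 10)
  (0, 116/11)
  (97/24, 137/48)
  (0, 73/10)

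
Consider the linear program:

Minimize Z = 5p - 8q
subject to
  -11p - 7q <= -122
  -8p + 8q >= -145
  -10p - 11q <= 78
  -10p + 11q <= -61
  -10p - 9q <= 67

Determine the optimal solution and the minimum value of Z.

Vertices and Z = 5p - 8q:
  (1991/144, -619/144) → Z = 4969/48
  (1769/191, 549/191) → Z = 4453/191
  (1107/8, 481/4) → Z = -2161/8

The optimum lies where -8p + 8q = -145 and -10p + 11q = -61.
Solving simultaneously gives p = 1107/8, q = 481/4.

p = 1107/8, q = 481/4, minimum Z = -2161/8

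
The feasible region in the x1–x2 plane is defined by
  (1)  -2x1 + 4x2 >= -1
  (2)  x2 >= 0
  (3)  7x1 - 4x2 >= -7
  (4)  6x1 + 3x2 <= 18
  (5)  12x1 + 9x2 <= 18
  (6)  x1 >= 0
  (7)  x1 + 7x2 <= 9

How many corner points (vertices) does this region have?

5

Intersecting each pair of boundary lines and keeping only the points that satisfy every inequality leaves:
  (1/2, 0)
  (27/22, 4/11)
  (0, 0)
  (3/5, 6/5)
  (0, 9/7)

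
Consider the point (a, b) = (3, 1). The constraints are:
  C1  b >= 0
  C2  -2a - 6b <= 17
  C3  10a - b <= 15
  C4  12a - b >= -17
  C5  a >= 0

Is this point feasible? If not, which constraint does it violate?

not feasible — violates C3

Constraint C3: 10a - b = 29, which is not ≤ 15. All other constraints are satisfied.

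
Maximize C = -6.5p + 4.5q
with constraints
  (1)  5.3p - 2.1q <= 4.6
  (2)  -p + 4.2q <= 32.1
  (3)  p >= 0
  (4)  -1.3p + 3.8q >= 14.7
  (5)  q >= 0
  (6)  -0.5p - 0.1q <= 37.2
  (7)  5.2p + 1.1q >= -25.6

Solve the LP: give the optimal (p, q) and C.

p = 0, q = 107/14, maximum C = 963/28

Corner points and C = -6.5p + 4.5q:
  (413/96, 17473/2016) → C = 3709/336
  (4835/1741, 8389/1741) → C = 6323/1741
  (0, 107/14) → C = 963/28
  (0, 147/38) → C = 1323/76

At the optimal vertex, -p + 4.2q = 32.1 and p = 0.
Solving simultaneously gives p = 0, q = 107/14.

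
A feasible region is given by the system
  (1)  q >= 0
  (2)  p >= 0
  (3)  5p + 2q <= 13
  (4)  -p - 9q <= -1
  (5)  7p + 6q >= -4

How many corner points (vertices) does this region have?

4

Of the 10 pairwise boundary intersections, those satisfying every inequality are:
  (13/5, 0)
  (1, 0)
  (0, 13/2)
  (0, 1/9)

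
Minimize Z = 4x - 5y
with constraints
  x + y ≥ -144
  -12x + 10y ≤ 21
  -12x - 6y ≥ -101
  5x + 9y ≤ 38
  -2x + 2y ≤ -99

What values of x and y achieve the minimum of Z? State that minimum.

x = 199/9, y = -493/18, minimum Z = 4057/18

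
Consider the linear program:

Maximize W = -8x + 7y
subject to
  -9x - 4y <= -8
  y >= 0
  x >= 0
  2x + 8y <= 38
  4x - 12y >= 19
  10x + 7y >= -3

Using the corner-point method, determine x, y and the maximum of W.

Vertices and W = -8x + 7y:
  (19, 0) → W = -152
  (19/4, 0) → W = -38
  (76/7, 57/28) → W = -2033/28

The optimum lies where y = 0 and 4x - 12y = 19.
Solving simultaneously gives x = 19/4, y = 0.

x = 19/4, y = 0, maximum W = -38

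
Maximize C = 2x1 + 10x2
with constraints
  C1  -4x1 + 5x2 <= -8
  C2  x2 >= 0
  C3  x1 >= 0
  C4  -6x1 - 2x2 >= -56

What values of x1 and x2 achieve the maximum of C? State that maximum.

x1 = 148/19, x2 = 88/19, maximum C = 1176/19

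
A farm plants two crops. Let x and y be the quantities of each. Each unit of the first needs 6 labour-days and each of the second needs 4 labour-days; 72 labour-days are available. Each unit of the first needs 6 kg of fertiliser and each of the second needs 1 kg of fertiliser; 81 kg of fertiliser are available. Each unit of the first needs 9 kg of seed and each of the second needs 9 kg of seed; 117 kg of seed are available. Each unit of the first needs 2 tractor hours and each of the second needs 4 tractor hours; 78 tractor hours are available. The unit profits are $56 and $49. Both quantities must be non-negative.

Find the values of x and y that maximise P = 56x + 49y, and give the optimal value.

x = 10, y = 3, maximum P = 707

Corner points and P = 56x + 49y:
  (0, 0) → P = 0
  (0, 13) → P = 637
  (12, 0) → P = 672
  (10, 3) → P = 707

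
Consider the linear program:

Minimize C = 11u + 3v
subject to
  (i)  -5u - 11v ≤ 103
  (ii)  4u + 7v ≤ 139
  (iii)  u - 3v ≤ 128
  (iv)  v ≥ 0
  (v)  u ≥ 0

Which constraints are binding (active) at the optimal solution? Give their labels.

Corner points and C = 11u + 3v:
  (139/4, 0) → C = 1529/4
  (0, 139/7) → C = 417/7
  (0, 0) → C = 0

The minimum is at (0, 0). Substituting into each constraint, equality holds for (iv) and (v); the remaining constraints have slack.

(iv) and (v)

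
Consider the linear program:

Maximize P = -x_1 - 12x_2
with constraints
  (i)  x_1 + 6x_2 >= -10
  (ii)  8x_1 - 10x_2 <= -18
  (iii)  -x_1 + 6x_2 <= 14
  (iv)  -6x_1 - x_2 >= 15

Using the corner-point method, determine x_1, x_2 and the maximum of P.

Extreme points and P = -x_1 - 12x_2:
  (-104/29, -31/29) → P = 476/29
  (-12, 1/3) → P = 8
  (-42/17, -3/17) → P = 78/17
  (-104/37, 69/37) → P = -724/37

x_1 = -104/29, x_2 = -31/29, maximum P = 476/29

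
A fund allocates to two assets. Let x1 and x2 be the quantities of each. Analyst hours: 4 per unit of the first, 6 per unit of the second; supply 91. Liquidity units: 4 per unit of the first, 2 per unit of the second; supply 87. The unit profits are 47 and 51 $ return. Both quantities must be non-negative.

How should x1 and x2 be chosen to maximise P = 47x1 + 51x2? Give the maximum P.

x1 = 85/4, x2 = 1, maximum P = 4199/4

Corner points and P = 47x1 + 51x2:
  (0, 0) → P = 0
  (0, 91/6) → P = 1547/2
  (87/4, 0) → P = 4089/4
  (85/4, 1) → P = 4199/4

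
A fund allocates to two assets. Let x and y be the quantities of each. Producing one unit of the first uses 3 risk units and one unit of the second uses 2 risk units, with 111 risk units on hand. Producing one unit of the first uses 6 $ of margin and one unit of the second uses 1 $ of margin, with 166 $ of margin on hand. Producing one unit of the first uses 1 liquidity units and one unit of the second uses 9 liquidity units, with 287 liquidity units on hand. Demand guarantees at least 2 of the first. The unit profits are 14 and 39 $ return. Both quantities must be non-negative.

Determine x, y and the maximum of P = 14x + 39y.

Extreme points and P = 14x + 39y:
  (83/3, 0) → P = 1162/3
  (2, 0) → P = 28
  (221/9, 56/3) → P = 9646/9
  (17, 30) → P = 1408
  (2, 95/3) → P = 1263

x = 17, y = 30, maximum P = 1408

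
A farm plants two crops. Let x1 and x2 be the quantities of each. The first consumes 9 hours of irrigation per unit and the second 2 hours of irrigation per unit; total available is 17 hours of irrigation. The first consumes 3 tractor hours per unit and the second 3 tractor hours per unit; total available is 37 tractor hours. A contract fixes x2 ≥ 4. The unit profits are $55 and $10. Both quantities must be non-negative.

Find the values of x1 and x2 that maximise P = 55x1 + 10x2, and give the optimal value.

Extreme points and P = 55x1 + 10x2:
  (0, 17/2) → P = 85
  (0, 4) → P = 40
  (1, 4) → P = 95

x1 = 1, x2 = 4, maximum P = 95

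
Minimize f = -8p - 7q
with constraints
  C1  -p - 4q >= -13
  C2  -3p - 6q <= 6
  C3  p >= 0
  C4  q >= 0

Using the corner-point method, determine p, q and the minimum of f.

Feasible corners and f = -8p - 7q:
  (0, 13/4) → f = -91/4
  (13, 0) → f = -104
  (0, 0) → f = 0

The binding constraints are -p - 4q = -13 and q = 0.
Solving simultaneously gives p = 13, q = 0.

p = 13, q = 0, minimum f = -104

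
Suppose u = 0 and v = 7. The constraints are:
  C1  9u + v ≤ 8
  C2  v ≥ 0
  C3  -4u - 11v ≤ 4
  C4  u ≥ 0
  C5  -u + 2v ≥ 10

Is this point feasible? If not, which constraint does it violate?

feasible

C1: 7 ≤ 8 ✓
C2: 7 ≥ 0 ✓
C3: -77 ≤ 4 ✓
C4: 0 ≥ 0 ✓
C5: 14 ≥ 10 ✓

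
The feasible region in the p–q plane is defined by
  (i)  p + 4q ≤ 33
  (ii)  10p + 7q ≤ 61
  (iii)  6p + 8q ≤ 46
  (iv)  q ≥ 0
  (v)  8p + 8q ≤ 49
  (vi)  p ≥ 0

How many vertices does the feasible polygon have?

5

Of the 15 pairwise boundary intersections, those satisfying every inequality are:
  (61/10, 0)
  (145/24, 1/12)
  (3/2, 37/8)
  (0, 23/4)
  (0, 0)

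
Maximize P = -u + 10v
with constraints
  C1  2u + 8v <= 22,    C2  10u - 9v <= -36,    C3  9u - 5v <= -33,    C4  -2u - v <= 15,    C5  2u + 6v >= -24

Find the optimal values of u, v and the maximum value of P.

u = -71/7, v = 37/7, maximum P = 63

Extreme points and P = -u + 10v:
  (-77/41, 132/41) → P = 1397/41
  (-71/7, 37/7) → P = 63
  (-117/31, -6/31) → P = 57/31
  (-72/13, -28/13) → P = -16
  (-33/5, -9/5) → P = -57/5

The optimum lies where 2u + 8v = 22 and -2u - v = 15.
Solving simultaneously gives u = -71/7, v = 37/7.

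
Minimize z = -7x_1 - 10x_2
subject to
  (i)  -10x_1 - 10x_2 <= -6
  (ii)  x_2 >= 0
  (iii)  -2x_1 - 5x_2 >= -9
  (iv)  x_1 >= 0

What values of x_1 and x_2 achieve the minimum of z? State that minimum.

x_1 = 9/2, x_2 = 0, minimum z = -63/2

Extreme points and z = -7x_1 - 10x_2:
  (3/5, 0) → z = -21/5
  (0, 3/5) → z = -6
  (9/2, 0) → z = -63/2
  (0, 9/5) → z = -18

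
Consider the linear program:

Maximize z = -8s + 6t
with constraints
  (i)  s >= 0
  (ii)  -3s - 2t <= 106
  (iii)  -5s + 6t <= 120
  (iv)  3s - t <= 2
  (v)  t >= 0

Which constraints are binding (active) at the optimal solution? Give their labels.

(i) and (iii)

Corner points and z = -8s + 6t:
  (0, 20) → z = 120
  (0, 0) → z = 0
  (132/13, 370/13) → z = 1164/13
  (2/3, 0) → z = -16/3

The maximum is at (0, 20). Substituting into each constraint, equality holds for (i) and (iii); the remaining constraints have slack.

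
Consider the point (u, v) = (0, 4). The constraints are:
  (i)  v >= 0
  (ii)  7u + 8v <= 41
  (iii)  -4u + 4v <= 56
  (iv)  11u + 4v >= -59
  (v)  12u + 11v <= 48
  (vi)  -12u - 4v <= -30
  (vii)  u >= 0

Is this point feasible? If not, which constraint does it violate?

Constraint (vi): -12u - 4v = -16, which is not ≤ -30. All other constraints are satisfied.

not feasible — violates (vi)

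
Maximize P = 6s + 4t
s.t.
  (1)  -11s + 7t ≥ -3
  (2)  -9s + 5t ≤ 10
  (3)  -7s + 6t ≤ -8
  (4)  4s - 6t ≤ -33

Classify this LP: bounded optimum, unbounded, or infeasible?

infeasible

The boundaries -11s + 7t = -3 and -9s + 5t = 10 meet at (-85/8, -137/8), but that point violates 4s - 6t ≤ -33. Every candidate vertex is excluded by some other constraint, so the feasible region is empty.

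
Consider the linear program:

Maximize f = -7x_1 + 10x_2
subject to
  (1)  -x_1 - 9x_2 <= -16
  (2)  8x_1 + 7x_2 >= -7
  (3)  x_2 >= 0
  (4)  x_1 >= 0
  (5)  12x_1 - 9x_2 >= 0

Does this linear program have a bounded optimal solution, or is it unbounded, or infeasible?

From the feasible point (16, 0), moving in the direction (9, 12) keeps every constraint satisfied while f increases without bound.

unbounded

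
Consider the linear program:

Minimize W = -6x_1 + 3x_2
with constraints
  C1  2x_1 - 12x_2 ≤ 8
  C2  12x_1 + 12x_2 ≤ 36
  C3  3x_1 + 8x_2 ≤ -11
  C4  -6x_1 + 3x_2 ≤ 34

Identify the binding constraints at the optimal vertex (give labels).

Extreme points and W = -6x_1 + 3x_2:
  (-17/13, -23/26) → W = 135/26
  (-72/11, -58/33) → W = 34
  (-305/57, 12/19) → W = 34

The minimum is at (-17/13, -23/26). Substituting into each constraint, equality holds for C1 and C3; the remaining constraints have slack.

C1 and C3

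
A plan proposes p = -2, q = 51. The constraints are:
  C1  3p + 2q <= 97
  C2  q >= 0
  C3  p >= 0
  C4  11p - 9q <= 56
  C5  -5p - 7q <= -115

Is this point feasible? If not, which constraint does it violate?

not feasible — violates C3

Constraint C3: p = -2, which is not ≥ 0. All other constraints are satisfied.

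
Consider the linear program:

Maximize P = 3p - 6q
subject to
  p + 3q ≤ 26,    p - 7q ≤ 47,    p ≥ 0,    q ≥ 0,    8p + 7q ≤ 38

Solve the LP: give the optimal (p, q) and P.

Corner points and P = 3p - 6q:
  (0, 0) → P = 0
  (0, 38/7) → P = -228/7
  (19/4, 0) → P = 57/4

p = 19/4, q = 0, maximum P = 57/4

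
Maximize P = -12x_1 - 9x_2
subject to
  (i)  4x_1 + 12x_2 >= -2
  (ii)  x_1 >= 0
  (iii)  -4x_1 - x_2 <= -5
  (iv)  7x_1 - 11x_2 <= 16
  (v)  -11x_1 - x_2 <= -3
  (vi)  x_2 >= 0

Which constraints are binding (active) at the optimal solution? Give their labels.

(iii) and (vi)

Vertices and P = -12x_1 - 9x_2:
  (0, 5) → P = -45
  (5/4, 0) → P = -15
  (16/7, 0) → P = -192/7
The feasible region is unbounded (it extends along (0, 1), (11, 7)), but P strictly decreases along every unbounded feasible direction, so there is no improving ray and the maximum is attained at a vertex.

The maximum is at (5/4, 0). Substituting into each constraint, equality holds for (iii) and (vi); the remaining constraints have slack.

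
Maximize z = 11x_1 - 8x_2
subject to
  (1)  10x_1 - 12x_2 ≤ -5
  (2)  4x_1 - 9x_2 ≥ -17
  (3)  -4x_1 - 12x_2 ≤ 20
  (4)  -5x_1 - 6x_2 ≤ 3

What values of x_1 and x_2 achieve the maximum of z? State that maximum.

Corner points and z = 11x_1 - 8x_2:
  (53/14, 25/7) → z = 183/14
  (-11/20, -1/24) → z = -343/60
  (-43/23, 73/69) → z = -2003/69

x_1 = 53/14, x_2 = 25/7, maximum z = 183/14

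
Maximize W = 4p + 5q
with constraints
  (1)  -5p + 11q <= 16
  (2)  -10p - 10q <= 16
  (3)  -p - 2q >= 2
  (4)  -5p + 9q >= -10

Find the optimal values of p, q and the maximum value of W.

p = 2/19, q = -20/19, maximum W = -92/19

Vertices and W = 4p + 5q:
  (-6/5, -2/5) → W = -34/5
  (-11/35, -9/7) → W = -269/35
  (2/19, -20/19) → W = -92/19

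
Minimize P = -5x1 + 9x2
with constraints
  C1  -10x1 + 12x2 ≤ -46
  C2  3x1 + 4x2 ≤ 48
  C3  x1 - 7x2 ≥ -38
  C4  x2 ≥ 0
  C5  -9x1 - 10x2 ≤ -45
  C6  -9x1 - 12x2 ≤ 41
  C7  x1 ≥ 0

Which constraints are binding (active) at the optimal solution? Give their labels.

C2 and C4

Vertices and P = -5x1 + 9x2:
  (10, 9/2) → P = -19/2
  (125/26, 9/52) → P = -1169/52
  (16, 0) → P = -80
  (5, 0) → P = -25

The minimum is at (16, 0). Substituting into each constraint, equality holds for C2 and C4; the remaining constraints have slack.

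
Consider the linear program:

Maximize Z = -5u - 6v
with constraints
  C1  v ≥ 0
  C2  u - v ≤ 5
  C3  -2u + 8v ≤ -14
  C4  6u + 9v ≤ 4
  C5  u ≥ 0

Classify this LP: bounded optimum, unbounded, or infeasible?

The boundaries v = 0 and 6u + 9v = 4 meet at (2/3, 0), but that point violates -2u + 8v ≤ -14. Every candidate vertex is excluded by some other constraint, so the feasible region is empty.

infeasible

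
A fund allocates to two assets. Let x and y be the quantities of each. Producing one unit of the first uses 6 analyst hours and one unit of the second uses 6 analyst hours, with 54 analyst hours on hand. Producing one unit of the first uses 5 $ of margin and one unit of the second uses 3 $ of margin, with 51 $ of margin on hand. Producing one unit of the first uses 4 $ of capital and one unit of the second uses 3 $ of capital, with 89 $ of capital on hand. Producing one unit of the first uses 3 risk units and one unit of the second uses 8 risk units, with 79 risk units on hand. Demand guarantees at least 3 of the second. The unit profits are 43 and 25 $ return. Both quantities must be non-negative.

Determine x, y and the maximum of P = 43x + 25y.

Feasible corners and P = 43x + 25y:
  (0, 9) → P = 225
  (0, 3) → P = 75
  (6, 3) → P = 333

x = 6, y = 3, maximum P = 333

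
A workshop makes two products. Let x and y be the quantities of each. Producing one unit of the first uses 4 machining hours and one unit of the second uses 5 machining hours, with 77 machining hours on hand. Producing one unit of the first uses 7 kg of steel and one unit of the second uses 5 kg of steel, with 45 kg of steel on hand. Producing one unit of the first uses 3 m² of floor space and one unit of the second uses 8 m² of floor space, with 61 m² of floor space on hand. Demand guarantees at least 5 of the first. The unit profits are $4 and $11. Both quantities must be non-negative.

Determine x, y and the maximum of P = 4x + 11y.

x = 5, y = 2, maximum P = 42

The optimum lies where 7x + 5y = 45 and x = 5.
Solving simultaneously gives x = 5, y = 2.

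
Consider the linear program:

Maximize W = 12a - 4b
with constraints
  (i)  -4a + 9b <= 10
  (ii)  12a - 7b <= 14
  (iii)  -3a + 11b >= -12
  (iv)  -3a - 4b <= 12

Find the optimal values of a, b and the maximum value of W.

a = 49/20, b = 11/5, maximum W = 103/5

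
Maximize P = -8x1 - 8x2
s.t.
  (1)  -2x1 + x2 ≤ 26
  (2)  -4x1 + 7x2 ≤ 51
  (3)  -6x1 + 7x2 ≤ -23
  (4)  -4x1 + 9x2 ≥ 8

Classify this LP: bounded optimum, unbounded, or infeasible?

Extreme points and P = -8x1 - 8x2:
  (37, 199/7) → P = -3664/7
  (263/26, 70/13) → P = -124
The feasible region has finitely many vertices and no improving ray; the maximum is -124 at (263/26, 70/13).

bounded optimum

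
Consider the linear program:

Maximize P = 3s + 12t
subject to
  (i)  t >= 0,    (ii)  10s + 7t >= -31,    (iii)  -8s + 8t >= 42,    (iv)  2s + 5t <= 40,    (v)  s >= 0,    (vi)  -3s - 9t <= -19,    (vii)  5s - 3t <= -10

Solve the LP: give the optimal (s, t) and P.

The binding constraints are 2s + 5t = 40 and s = 0.
Solving simultaneously gives s = 0, t = 8.

s = 0, t = 8, maximum P = 96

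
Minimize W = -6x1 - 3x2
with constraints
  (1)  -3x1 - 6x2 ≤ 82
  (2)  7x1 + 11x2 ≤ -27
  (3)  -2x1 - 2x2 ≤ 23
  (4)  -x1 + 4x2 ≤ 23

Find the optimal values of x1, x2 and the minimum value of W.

Corner points and W = -6x1 - 3x2:
  (740/9, -493/9) → W = -329
  (13/3, -95/6) → W = 43/2
  (-361/39, 134/39) → W = 588/13
  (-69/5, 23/10) → W = 759/10

x1 = 740/9, x2 = -493/9, minimum W = -329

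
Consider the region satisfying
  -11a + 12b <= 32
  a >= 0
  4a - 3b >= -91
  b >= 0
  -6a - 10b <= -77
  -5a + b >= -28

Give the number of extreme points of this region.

3

Pairwise boundary intersections that survive every other constraint:
  (302/91, 1039/182)
  (368/49, 468/49)
  (51/8, 31/8)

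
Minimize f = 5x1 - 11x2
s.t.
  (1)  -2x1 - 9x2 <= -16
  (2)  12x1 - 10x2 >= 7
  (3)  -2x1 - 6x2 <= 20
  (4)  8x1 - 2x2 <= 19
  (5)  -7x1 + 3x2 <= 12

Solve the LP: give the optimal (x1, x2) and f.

At the optimal vertex, 12x1 - 10x2 = 7 and 8x1 - 2x2 = 19.
Solving simultaneously gives x1 = 22/7, x2 = 43/14.

x1 = 22/7, x2 = 43/14, minimum f = -253/14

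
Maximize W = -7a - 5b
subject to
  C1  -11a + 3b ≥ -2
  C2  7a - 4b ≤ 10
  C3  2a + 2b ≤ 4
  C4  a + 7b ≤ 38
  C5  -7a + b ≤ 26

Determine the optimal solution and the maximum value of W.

a = -38/7, b = -12, maximum W = 98

Corner points and W = -7a - 5b:
  (-22/23, -96/23) → W = 634/23
  (4/7, 10/7) → W = -78/7
  (-38/7, -12) → W = 98
  (-3, 5) → W = -4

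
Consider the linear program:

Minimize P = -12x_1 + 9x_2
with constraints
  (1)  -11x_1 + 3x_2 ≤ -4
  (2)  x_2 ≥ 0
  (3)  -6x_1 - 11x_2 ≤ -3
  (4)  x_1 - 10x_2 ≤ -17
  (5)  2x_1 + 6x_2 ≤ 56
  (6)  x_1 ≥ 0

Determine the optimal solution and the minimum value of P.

x_1 = 229/13, x_2 = 45/13, minimum P = -2343/13

Feasible corners and P = -12x_1 + 9x_2:
  (91/107, 191/107) → P = 627/107
  (8/3, 76/9) → P = 44
  (229/13, 45/13) → P = -2343/13

The optimum lies where x_1 - 10x_2 = -17 and 2x_1 + 6x_2 = 56.
Solving simultaneously gives x_1 = 229/13, x_2 = 45/13.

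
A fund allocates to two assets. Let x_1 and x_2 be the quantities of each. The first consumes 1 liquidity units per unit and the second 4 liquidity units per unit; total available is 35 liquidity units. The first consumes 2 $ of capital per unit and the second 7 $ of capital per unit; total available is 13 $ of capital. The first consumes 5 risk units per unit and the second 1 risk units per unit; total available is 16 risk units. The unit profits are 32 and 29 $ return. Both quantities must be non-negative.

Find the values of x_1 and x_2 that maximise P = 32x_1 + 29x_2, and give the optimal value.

Vertices and P = 32x_1 + 29x_2:
  (0, 0) → P = 0
  (0, 13/7) → P = 377/7
  (16/5, 0) → P = 512/5
  (3, 1) → P = 125

The binding constraints are 2x_1 + 7x_2 = 13 and 5x_1 + x_2 = 16.
Solving simultaneously gives x_1 = 3, x_2 = 1.

x_1 = 3, x_2 = 1, maximum P = 125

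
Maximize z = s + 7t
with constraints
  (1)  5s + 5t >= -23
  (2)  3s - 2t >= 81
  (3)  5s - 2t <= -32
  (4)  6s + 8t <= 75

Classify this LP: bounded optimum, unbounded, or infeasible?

The boundaries 5s + 5t = -23 and 3s - 2t = 81 meet at (359/25, -474/25), but that point violates 5s - 2t ≤ -32. Every candidate vertex is excluded by some other constraint, so the feasible region is empty.

infeasible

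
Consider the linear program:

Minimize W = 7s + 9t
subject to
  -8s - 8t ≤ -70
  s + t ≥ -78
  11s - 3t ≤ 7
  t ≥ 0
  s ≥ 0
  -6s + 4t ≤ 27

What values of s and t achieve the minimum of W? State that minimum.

s = 19/8, t = 51/8, minimum W = 74

Extreme points and W = 7s + 9t:
  (19/8, 51/8) → W = 74
  (4/5, 159/20) → W = 1543/20
  (109/26, 339/26) → W = 1907/13

At the optimal vertex, -8s - 8t = -70 and 11s - 3t = 7.
Solving simultaneously gives s = 19/8, t = 51/8.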